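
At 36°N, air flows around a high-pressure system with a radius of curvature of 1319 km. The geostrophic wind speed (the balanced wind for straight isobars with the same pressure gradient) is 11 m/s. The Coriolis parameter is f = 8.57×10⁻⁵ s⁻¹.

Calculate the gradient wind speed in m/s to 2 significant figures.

12 m/s

Around a high, pressure-gradient force acts outward with centrifugal, so Coriolis balances both:
fV = (1/ρ)|∂P/∂n| + V²/R  →  V² − fR·V + fR·V_g = 0
With fR = 8.57×10⁻⁵ × 1319×10³ m = 113 m/s:
V = [fR − √((fR)² − 4 fR V_g)]/2 = [113 − √(113² − 4×113×11)]/2 = 12.3 m/s
Supergeostrophic (V > V_g = 11 m/s), as expected around a high.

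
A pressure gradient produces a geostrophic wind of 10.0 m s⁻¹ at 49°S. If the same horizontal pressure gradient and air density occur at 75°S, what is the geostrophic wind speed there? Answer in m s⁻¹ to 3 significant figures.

With the same pressure gradient and density, V_g ∝ 1/f ∝ 1/sin φ.
V₂ = V₁ · sin φ₁ / sin φ₂ = 10.0 × sin 49° / sin 75°
V₂ = 10.0 × 0.7547/0.9659 = 7.81 m s⁻¹

7.81 m s⁻¹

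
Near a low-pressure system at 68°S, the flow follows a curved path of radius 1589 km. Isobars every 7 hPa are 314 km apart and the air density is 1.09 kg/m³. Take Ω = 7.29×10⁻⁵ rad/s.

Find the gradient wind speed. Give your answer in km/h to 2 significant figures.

Coriolis parameter at 68°S:
f = 2Ω sin φ = 2 × 7.29×10⁻⁵ × sin 68° = 1.35×10⁻⁴ s⁻¹
Pressure gradient: |∂P/∂n| = 700 Pa / 314000 m = 2.23×10⁻³ Pa/m
Geostrophic speed: V_g = |∂P/∂n|/(fρ) = 2.23×10⁻³/(1.35×10⁻⁴ × 1.09) = 15.1 m/s
Around a low, centrifugal force acts outward with Coriolis, so pressure-gradient force balances both:
(1/ρ)|∂P/∂n| = fV + V²/R  →  V² + fR·V − fR·V_g = 0
With fR = 1.35×10⁻⁴ × 1589×10³ m = 215 m/s:
V = [−fR + √((fR)² + 4 fR V_g)]/2 = [−215 + √(215² + 4×215×15.1)]/2 = 14.2 m/s
Subgeostrophic (V < V_g = 15.1 m/s), as expected around a low.
Converting: 14.2 m/s × 3.6 = 51 km/h

51 km/h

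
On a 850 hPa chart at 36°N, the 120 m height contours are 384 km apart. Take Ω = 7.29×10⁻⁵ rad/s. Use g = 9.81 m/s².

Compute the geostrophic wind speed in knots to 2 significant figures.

Coriolis parameter at 36°N:
f = 2Ω sin φ = 2 × 7.29×10⁻⁵ × sin 36° = 8.57×10⁻⁵ s⁻¹
Height gradient: |∂Z/∂n| = 120 m / 384000 m = 3.12×10⁻⁴
On a pressure surface, geostrophic balance gives V_g = (g/f)|∂Z/∂n|:
V_g = 9.81 × 3.12×10⁻⁴ / 8.57×10⁻⁵ = 35.8 m/s
Converting: 35.8 m/s × 1.944 = 70 knots

70 knots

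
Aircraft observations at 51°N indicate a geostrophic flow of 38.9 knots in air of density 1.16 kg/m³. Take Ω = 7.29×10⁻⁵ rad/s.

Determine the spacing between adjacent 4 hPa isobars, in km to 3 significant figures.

Coriolis parameter at 51°N:
f = 2Ω sin φ = 2 × 7.29×10⁻⁵ × sin 51° = 1.13×10⁻⁴ s⁻¹
Wind speed in SI: 38.9 knots = 20.0 m/s
Geostrophic balance rearranged: |∂P/∂n| = f ρ V_g
|∂P/∂n| = 1.13×10⁻⁴ × 1.16 × 20.0 = 2.63×10⁻³ Pa/m
Isobar spacing: Δn = ΔP/|∂P/∂n| = 400 Pa / 2.63×10⁻³ Pa/m = 152074 m ≈ 152 km

152 km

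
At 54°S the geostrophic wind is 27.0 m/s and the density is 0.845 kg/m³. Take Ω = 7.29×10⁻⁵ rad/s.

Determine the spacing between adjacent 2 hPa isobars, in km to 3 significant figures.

74.3 km

Coriolis parameter at 54°S:
f = 2Ω sin φ = 2 × 7.29×10⁻⁵ × sin 54° = 1.18×10⁻⁴ s⁻¹
Geostrophic balance rearranged: |∂P/∂n| = f ρ V_g
|∂P/∂n| = 1.18×10⁻⁴ × 0.845 × 27.0 = 2.69×10⁻³ Pa/m
Isobar spacing: Δn = ΔP/|∂P/∂n| = 200 Pa / 2.69×10⁻³ Pa/m = 74318 m ≈ 74.3 km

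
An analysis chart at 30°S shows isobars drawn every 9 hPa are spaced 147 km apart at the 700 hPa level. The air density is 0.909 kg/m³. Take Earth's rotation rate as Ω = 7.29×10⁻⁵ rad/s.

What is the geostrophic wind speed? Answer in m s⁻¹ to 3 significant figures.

92.4 m s⁻¹

Coriolis parameter at 30°S:
f = 2Ω sin φ = 2 × 7.29×10⁻⁵ × sin 30° = 7.29×10⁻⁵ s⁻¹
Pressure gradient: |∂P/∂n| = 900 Pa / 147000 m = 6.12×10⁻³ Pa/m
Geostrophic balance (pressure-gradient force = Coriolis force):
V_g = (1/(fρ)) |∂P/∂n| = 6.12×10⁻³ / (7.29×10⁻⁵ × 0.909) = 92.4 m/s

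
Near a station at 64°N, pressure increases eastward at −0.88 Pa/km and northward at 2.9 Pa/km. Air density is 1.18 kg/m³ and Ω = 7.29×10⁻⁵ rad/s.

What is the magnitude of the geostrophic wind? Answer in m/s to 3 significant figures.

Coriolis parameter at 64°N:
f = 2Ω sin φ = 2 × 7.29×10⁻⁵ × sin 64° = 1.31×10⁻⁴ s⁻¹
Component geostrophic relations (x east, y north):
u_g = −(1/(fρ)) ∂P/∂y,  v_g = (1/(fρ)) ∂P/∂x
u_g = −(2.9×10⁻³)/(1.31×10⁻⁴ × 1.18) = −18.8 m/s;  v_g = (−0.88×10⁻³)/(1.31×10⁻⁴ × 1.18) = −5.69 m/s
|V_g| = √(u_g² + v_g²) = 19.6 m/s

19.6 m/s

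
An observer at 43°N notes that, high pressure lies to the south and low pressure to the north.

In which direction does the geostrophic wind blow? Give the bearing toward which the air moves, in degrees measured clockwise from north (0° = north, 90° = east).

090°

The pressure-gradient force points toward the north (bearing 000°).
Geostrophic balance: in the Northern Hemisphere the Coriolis force deflects motion to the right, so the geostrophic wind blows 90° to the right of the pressure-gradient force (low pressure on the left).
Rotating 000° by 90° clockwise gives 090° — the wind blows toward the east.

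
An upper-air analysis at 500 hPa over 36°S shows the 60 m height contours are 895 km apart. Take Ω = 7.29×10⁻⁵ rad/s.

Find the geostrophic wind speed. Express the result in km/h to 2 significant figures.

Coriolis parameter at 36°S:
f = 2Ω sin φ = 2 × 7.29×10⁻⁵ × sin 36° = 8.57×10⁻⁵ s⁻¹
Height gradient: |∂Z/∂n| = 60 m / 895000 m = 6.70×10⁻⁵
On a pressure surface, geostrophic balance gives V_g = (g/f)|∂Z/∂n|:
V_g = 9.81 × 6.70×10⁻⁵ / 8.57×10⁻⁵ = 7.67 m/s
Converting: 7.67 m/s × 3.6 = 28 km/h

28 km/h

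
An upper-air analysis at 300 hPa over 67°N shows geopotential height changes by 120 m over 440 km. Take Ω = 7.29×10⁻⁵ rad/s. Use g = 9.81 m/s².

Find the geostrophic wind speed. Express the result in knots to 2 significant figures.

39 knots

Coriolis parameter at 67°N:
f = 2Ω sin φ = 2 × 7.29×10⁻⁵ × sin 67° = 1.34×10⁻⁴ s⁻¹
Height gradient: |∂Z/∂n| = 120 m / 440000 m = 2.73×10⁻⁴
On a pressure surface, geostrophic balance gives V_g = (g/f)|∂Z/∂n|:
V_g = 9.81 × 2.73×10⁻⁴ / 1.34×10⁻⁴ = 19.9 m/s
Converting: 19.9 m/s × 1.944 = 39 knots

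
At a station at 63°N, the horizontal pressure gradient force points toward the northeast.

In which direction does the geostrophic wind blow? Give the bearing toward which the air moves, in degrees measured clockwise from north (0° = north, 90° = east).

The pressure-gradient force points toward the northeast (bearing 045°).
Geostrophic balance: in the Northern Hemisphere the Coriolis force deflects motion to the right, so the geostrophic wind blows 90° to the right of the pressure-gradient force (low pressure on the left).
Rotating 045° by 90° clockwise gives 135° — the wind blows toward the southeast.

135°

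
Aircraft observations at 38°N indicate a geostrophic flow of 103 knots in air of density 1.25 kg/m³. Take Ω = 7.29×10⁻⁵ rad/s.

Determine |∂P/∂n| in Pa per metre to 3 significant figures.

Coriolis parameter at 38°N:
f = 2Ω sin φ = 2 × 7.29×10⁻⁵ × sin 38° = 8.98×10⁻⁵ s⁻¹
Wind speed in SI: 103 knots = 53.0 m/s
Geostrophic balance rearranged: |∂P/∂n| = f ρ V_g
|∂P/∂n| = 8.98×10⁻⁵ × 1.25 × 53.0 = 5.95×10⁻³ Pa/m

5.95×10⁻³ Pa/m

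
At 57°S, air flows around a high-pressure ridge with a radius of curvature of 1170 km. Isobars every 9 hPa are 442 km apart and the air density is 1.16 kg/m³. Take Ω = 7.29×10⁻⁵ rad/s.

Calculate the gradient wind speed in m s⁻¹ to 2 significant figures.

16 m s⁻¹

Coriolis parameter at 57°S:
f = 2Ω sin φ = 2 × 7.29×10⁻⁵ × sin 57° = 1.22×10⁻⁴ s⁻¹
Pressure gradient: |∂P/∂n| = 900 Pa / 442000 m = 2.04×10⁻³ Pa/m
Geostrophic speed: V_g = |∂P/∂n|/(fρ) = 2.04×10⁻³/(1.22×10⁻⁴ × 1.16) = 14.4 m/s
Around a high, pressure-gradient force acts outward with centrifugal, so Coriolis balances both:
fV = (1/ρ)|∂P/∂n| + V²/R  →  V² − fR·V + fR·V_g = 0
With fR = 1.22×10⁻⁴ × 1170×10³ m = 143 m/s:
V = [fR − √((fR)² − 4 fR V_g)]/2 = [143 − √(143² − 4×143×14.4)]/2 = 16.2 m/s
Supergeostrophic (V > V_g = 14.4 m/s), as expected around a high.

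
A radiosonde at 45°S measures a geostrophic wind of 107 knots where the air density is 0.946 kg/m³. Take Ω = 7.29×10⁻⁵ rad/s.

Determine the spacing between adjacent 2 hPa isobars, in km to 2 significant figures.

37 km

Coriolis parameter at 45°S:
f = 2Ω sin φ = 2 × 7.29×10⁻⁵ × sin 45° = 1.03×10⁻⁴ s⁻¹
Wind speed in SI: 107 knots = 55.0 m/s
Geostrophic balance rearranged: |∂P/∂n| = f ρ V_g
|∂P/∂n| = 1.03×10⁻⁴ × 0.946 × 55.0 = 5.37×10⁻³ Pa/m
Isobar spacing: Δn = ΔP/|∂P/∂n| = 200 Pa / 5.37×10⁻³ Pa/m = 37254 m ≈ 37 km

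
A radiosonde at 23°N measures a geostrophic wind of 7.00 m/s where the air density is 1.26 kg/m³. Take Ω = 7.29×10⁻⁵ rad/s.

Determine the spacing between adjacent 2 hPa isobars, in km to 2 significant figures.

Coriolis parameter at 23°N:
f = 2Ω sin φ = 2 × 7.29×10⁻⁵ × sin 23° = 5.70×10⁻⁵ s⁻¹
Geostrophic balance rearranged: |∂P/∂n| = f ρ V_g
|∂P/∂n| = 5.70×10⁻⁵ × 1.26 × 7.00 = 5.02×10⁻⁴ Pa/m
Isobar spacing: Δn = ΔP/|∂P/∂n| = 200 Pa / 5.02×10⁻⁴ Pa/m = 398039 m ≈ 400 km

400 km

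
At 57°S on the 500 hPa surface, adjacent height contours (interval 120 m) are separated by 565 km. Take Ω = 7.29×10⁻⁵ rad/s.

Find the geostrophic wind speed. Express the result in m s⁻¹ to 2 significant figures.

Coriolis parameter at 57°S:
f = 2Ω sin φ = 2 × 7.29×10⁻⁵ × sin 57° = 1.22×10⁻⁴ s⁻¹
Height gradient: |∂Z/∂n| = 120 m / 565000 m = 2.12×10⁻⁴
On a pressure surface, geostrophic balance gives V_g = (g/f)|∂Z/∂n|:
V_g = 9.81 × 2.12×10⁻⁴ / 1.22×10⁻⁴ = 17.0 m/s

17 m s⁻¹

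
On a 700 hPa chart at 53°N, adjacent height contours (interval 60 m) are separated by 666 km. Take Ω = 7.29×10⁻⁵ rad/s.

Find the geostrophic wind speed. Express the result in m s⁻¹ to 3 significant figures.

Coriolis parameter at 53°N:
f = 2Ω sin φ = 2 × 7.29×10⁻⁵ × sin 53° = 1.16×10⁻⁴ s⁻¹
Height gradient: |∂Z/∂n| = 60 m / 666000 m = 9.01×10⁻⁵
On a pressure surface, geostrophic balance gives V_g = (g/f)|∂Z/∂n|:
V_g = 9.81 × 9.01×10⁻⁵ / 1.16×10⁻⁴ = 7.59 m/s

7.59 m s⁻¹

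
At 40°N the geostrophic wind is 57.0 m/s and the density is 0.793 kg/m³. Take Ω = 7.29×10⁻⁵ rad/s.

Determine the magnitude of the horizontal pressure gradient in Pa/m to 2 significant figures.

Coriolis parameter at 40°N:
f = 2Ω sin φ = 2 × 7.29×10⁻⁵ × sin 40° = 9.37×10⁻⁵ s⁻¹
Geostrophic balance rearranged: |∂P/∂n| = f ρ V_g
|∂P/∂n| = 9.37×10⁻⁵ × 0.793 × 57.0 = 4.24×10⁻³ Pa/m

4.2×10⁻³ Pa/m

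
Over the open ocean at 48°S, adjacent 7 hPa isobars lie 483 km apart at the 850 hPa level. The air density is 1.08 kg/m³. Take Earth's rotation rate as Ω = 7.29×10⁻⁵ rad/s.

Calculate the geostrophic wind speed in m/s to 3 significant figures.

12.4 m/s

Coriolis parameter at 48°S:
f = 2Ω sin φ = 2 × 7.29×10⁻⁵ × sin 48° = 1.08×10⁻⁴ s⁻¹
Pressure gradient: |∂P/∂n| = 700 Pa / 483000 m = 1.45×10⁻³ Pa/m
Geostrophic balance (pressure-gradient force = Coriolis force):
V_g = (1/(fρ)) |∂P/∂n| = 1.45×10⁻³ / (1.08×10⁻⁴ × 1.08) = 12.4 m/s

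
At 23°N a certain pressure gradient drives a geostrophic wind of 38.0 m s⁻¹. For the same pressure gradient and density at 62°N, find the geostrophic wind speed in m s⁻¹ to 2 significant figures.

With the same pressure gradient and density, V_g ∝ 1/f ∝ 1/sin φ.
V₂ = V₁ · sin φ₁ / sin φ₂ = 38.0 × sin 23° / sin 62°
V₂ = 38.0 × 0.3907/0.8829 = 17 m s⁻¹

17 m s⁻¹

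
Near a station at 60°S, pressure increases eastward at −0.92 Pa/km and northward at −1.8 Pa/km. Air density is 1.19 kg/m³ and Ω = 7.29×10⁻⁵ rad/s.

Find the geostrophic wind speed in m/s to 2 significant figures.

Coriolis parameter at 60°S:
f = 2Ω sin φ = 2 × 7.29×10⁻⁵ × sin 60° = 1.26×10⁻⁴ s⁻¹
In the Southern Hemisphere f is negative: f = −1.26×10⁻⁴ s⁻¹.
Component geostrophic relations (x east, y north):
u_g = −(1/(fρ)) ∂P/∂y,  v_g = (1/(fρ)) ∂P/∂x
u_g = −(−1.8×10⁻³)/(−1.26×10⁻⁴ × 1.19) = −12.0 m/s;  v_g = (−0.92×10⁻³)/(−1.26×10⁻⁴ × 1.19) = 6.12 m/s
|V_g| = √(u_g² + v_g²) = 13.5 m/s

13 m/s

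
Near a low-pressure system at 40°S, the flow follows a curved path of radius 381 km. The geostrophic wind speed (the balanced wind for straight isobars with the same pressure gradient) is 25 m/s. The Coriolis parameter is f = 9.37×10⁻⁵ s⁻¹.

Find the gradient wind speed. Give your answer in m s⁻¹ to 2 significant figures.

Around a low, centrifugal force acts outward with Coriolis, so pressure-gradient force balances both:
(1/ρ)|∂P/∂n| = fV + V²/R  →  V² + fR·V − fR·V_g = 0
With fR = 9.37×10⁻⁵ × 381×10³ m = 35.7 m/s:
V = [−fR + √((fR)² + 4 fR V_g)]/2 = [−35.7 + √(35.7² + 4×35.7×25)]/2 = 17 m/s
Subgeostrophic (V < V_g = 25 m/s), as expected around a low.

17 m s⁻¹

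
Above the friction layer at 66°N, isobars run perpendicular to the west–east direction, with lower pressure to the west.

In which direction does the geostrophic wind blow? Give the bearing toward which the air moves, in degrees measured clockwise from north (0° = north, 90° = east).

The pressure-gradient force points toward the west (bearing 270°).
Geostrophic balance: in the Northern Hemisphere the Coriolis force deflects motion to the right, so the geostrophic wind blows 90° to the right of the pressure-gradient force (low pressure on the left).
Rotating 270° by 90° clockwise gives 000° — the wind blows toward the north.

000°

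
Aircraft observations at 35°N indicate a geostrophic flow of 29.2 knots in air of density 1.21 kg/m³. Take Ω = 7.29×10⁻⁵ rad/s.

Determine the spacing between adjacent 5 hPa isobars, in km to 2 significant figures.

330 km

Coriolis parameter at 35°N:
f = 2Ω sin φ = 2 × 7.29×10⁻⁵ × sin 35° = 8.36×10⁻⁵ s⁻¹
Wind speed in SI: 29.2 knots = 15.0 m/s
Geostrophic balance rearranged: |∂P/∂n| = f ρ V_g
|∂P/∂n| = 8.36×10⁻⁵ × 1.21 × 15.0 = 1.52×10⁻³ Pa/m
Isobar spacing: Δn = ΔP/|∂P/∂n| = 500 Pa / 1.52×10⁻³ Pa/m = 328939 m ≈ 330 km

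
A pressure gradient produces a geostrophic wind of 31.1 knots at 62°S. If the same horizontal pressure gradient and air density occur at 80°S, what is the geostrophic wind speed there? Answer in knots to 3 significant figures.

27.9 knots

With the same pressure gradient and density, V_g ∝ 1/f ∝ 1/sin φ.
V₂ = V₁ · sin φ₁ / sin φ₂ = 31.1 × sin 62° / sin 80°
V₂ = 31.1 × 0.8829/0.9848 = 27.9 knots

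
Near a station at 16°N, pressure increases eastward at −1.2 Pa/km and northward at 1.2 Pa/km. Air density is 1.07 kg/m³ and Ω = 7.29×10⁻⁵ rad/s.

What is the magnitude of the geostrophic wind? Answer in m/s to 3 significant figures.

39.5 m/s

Coriolis parameter at 16°N:
f = 2Ω sin φ = 2 × 7.29×10⁻⁵ × sin 16° = 4.02×10⁻⁵ s⁻¹
Component geostrophic relations (x east, y north):
u_g = −(1/(fρ)) ∂P/∂y,  v_g = (1/(fρ)) ∂P/∂x
u_g = −(1.2×10⁻³)/(4.02×10⁻⁵ × 1.07) = −27.9 m/s;  v_g = (−1.2×10⁻³)/(4.02×10⁻⁵ × 1.07) = −27.9 m/s
|V_g| = √(u_g² + v_g²) = 39.5 m/s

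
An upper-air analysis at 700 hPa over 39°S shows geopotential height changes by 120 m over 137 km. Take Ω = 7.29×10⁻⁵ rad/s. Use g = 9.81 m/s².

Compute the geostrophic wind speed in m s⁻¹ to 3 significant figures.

Coriolis parameter at 39°S:
f = 2Ω sin φ = 2 × 7.29×10⁻⁵ × sin 39° = 9.18×10⁻⁵ s⁻¹
Height gradient: |∂Z/∂n| = 120 m / 137000 m = 8.76×10⁻⁴
On a pressure surface, geostrophic balance gives V_g = (g/f)|∂Z/∂n|:
V_g = 9.81 × 8.76×10⁻⁴ / 9.18×10⁻⁵ = 93.6 m/s

93.6 m s⁻¹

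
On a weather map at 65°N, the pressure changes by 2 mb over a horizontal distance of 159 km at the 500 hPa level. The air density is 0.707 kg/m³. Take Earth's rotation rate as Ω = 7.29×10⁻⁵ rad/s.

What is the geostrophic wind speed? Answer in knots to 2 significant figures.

Coriolis parameter at 65°N:
f = 2Ω sin φ = 2 × 7.29×10⁻⁵ × sin 65° = 1.32×10⁻⁴ s⁻¹
Pressure gradient: |∂P/∂n| = 200 Pa / 159000 m = 1.26×10⁻³ Pa/m
Geostrophic balance (pressure-gradient force = Coriolis force):
V_g = (1/(fρ)) |∂P/∂n| = 1.26×10⁻³ / (1.32×10⁻⁴ × 0.707) = 13.5 m/s
Converting: 13.5 m/s × 1.944 = 26 knots

26 knots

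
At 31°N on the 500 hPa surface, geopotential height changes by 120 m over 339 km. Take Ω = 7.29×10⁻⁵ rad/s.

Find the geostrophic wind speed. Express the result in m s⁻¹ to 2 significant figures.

Coriolis parameter at 31°N:
f = 2Ω sin φ = 2 × 7.29×10⁻⁵ × sin 31° = 7.51×10⁻⁵ s⁻¹
Height gradient: |∂Z/∂n| = 120 m / 339000 m = 3.54×10⁻⁴
On a pressure surface, geostrophic balance gives V_g = (g/f)|∂Z/∂n|:
V_g = 9.81 × 3.54×10⁻⁴ / 7.51×10⁻⁵ = 46.2 m/s

46 m s⁻¹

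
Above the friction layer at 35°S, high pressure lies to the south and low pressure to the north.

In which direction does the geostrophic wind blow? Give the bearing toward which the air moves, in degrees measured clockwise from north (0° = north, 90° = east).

The pressure-gradient force points toward the north (bearing 000°).
Geostrophic balance: in the Southern Hemisphere the Coriolis force deflects motion to the left, so the geostrophic wind blows 90° to the left of the pressure-gradient force (low pressure on the right).
Rotating 000° by 90° counterclockwise gives 270° — the wind blows toward the west.

270°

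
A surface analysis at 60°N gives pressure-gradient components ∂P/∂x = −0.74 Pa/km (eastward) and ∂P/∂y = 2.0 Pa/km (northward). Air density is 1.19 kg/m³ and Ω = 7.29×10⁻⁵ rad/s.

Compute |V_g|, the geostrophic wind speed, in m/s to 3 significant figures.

14.2 m/s

Coriolis parameter at 60°N:
f = 2Ω sin φ = 2 × 7.29×10⁻⁵ × sin 60° = 1.26×10⁻⁴ s⁻¹
Component geostrophic relations (x east, y north):
u_g = −(1/(fρ)) ∂P/∂y,  v_g = (1/(fρ)) ∂P/∂x
u_g = −(2.0×10⁻³)/(1.26×10⁻⁴ × 1.19) = −13.3 m/s;  v_g = (−0.74×10⁻³)/(1.26×10⁻⁴ × 1.19) = −4.92 m/s
|V_g| = √(u_g² + v_g²) = 14.2 m/s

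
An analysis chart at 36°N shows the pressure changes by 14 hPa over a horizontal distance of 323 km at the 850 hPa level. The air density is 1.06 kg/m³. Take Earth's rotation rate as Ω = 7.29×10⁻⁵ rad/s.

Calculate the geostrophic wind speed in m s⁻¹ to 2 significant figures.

48 m s⁻¹

Coriolis parameter at 36°N:
f = 2Ω sin φ = 2 × 7.29×10⁻⁵ × sin 36° = 8.57×10⁻⁵ s⁻¹
Pressure gradient: |∂P/∂n| = 1400 Pa / 323000 m = 4.33×10⁻³ Pa/m
Geostrophic balance (pressure-gradient force = Coriolis force):
V_g = (1/(fρ)) |∂P/∂n| = 4.33×10⁻³ / (8.57×10⁻⁵ × 1.06) = 47.7 m/s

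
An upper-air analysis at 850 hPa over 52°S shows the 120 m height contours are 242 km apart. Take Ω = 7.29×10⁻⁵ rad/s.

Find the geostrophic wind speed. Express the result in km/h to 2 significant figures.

150 km/h

Coriolis parameter at 52°S:
f = 2Ω sin φ = 2 × 7.29×10⁻⁵ × sin 52° = 1.15×10⁻⁴ s⁻¹
Height gradient: |∂Z/∂n| = 120 m / 242000 m = 4.96×10⁻⁴
On a pressure surface, geostrophic balance gives V_g = (g/f)|∂Z/∂n|:
V_g = 9.81 × 4.96×10⁻⁴ / 1.15×10⁻⁴ = 42.3 m/s
Converting: 42.3 m/s × 3.6 = 150 km/h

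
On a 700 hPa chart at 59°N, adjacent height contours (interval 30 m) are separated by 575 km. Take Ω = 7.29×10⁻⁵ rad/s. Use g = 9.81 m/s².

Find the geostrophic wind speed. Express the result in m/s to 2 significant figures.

Coriolis parameter at 59°N:
f = 2Ω sin φ = 2 × 7.29×10⁻⁵ × sin 59° = 1.25×10⁻⁴ s⁻¹
Height gradient: |∂Z/∂n| = 30 m / 575000 m = 5.22×10⁻⁵
On a pressure surface, geostrophic balance gives V_g = (g/f)|∂Z/∂n|:
V_g = 9.81 × 5.22×10⁻⁵ / 1.25×10⁻⁴ = 4.10 m/s

4.1 m/s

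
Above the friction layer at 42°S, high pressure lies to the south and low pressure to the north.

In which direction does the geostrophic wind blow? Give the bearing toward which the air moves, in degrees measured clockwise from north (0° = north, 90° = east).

The pressure-gradient force points toward the north (bearing 000°).
Geostrophic balance: in the Southern Hemisphere the Coriolis force deflects motion to the left, so the geostrophic wind blows 90° to the left of the pressure-gradient force (low pressure on the right).
Rotating 000° by 90° counterclockwise gives 270° — the wind blows toward the west.

270°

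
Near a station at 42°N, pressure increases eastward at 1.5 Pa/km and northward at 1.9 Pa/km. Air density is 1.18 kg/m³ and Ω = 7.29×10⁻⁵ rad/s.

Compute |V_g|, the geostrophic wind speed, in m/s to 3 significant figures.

21.0 m/s

Coriolis parameter at 42°N:
f = 2Ω sin φ = 2 × 7.29×10⁻⁵ × sin 42° = 9.76×10⁻⁵ s⁻¹
Component geostrophic relations (x east, y north):
u_g = −(1/(fρ)) ∂P/∂y,  v_g = (1/(fρ)) ∂P/∂x
u_g = −(1.9×10⁻³)/(9.76×10⁻⁵ × 1.18) = −16.5 m/s;  v_g = (1.5×10⁻³)/(9.76×10⁻⁵ × 1.18) = 13.0 m/s
|V_g| = √(u_g² + v_g²) = 21.0 m/s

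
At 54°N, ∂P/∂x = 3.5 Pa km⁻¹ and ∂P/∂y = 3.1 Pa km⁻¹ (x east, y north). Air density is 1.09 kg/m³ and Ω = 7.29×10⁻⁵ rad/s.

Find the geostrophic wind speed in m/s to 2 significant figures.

36 m/s

Coriolis parameter at 54°N:
f = 2Ω sin φ = 2 × 7.29×10⁻⁵ × sin 54° = 1.18×10⁻⁴ s⁻¹
Component geostrophic relations (x east, y north):
u_g = −(1/(fρ)) ∂P/∂y,  v_g = (1/(fρ)) ∂P/∂x
u_g = −(3.1×10⁻³)/(1.18×10⁻⁴ × 1.09) = −24.1 m/s;  v_g = (3.5×10⁻³)/(1.18×10⁻⁴ × 1.09) = 27.2 m/s
|V_g| = √(u_g² + v_g²) = 36.4 m/s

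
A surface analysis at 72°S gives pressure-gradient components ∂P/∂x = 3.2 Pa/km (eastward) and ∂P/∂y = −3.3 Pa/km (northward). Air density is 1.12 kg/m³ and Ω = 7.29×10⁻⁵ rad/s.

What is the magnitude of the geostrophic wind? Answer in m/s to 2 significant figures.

30 m/s

Coriolis parameter at 72°S:
f = 2Ω sin φ = 2 × 7.29×10⁻⁵ × sin 72° = 1.39×10⁻⁴ s⁻¹
In the Southern Hemisphere f is negative: f = −1.39×10⁻⁴ s⁻¹.
Component geostrophic relations (x east, y north):
u_g = −(1/(fρ)) ∂P/∂y,  v_g = (1/(fρ)) ∂P/∂x
u_g = −(−3.3×10⁻³)/(−1.39×10⁻⁴ × 1.12) = −21.2 m/s;  v_g = (3.2×10⁻³)/(−1.39×10⁻⁴ × 1.12) = −20.6 m/s
|V_g| = √(u_g² + v_g²) = 29.6 m/s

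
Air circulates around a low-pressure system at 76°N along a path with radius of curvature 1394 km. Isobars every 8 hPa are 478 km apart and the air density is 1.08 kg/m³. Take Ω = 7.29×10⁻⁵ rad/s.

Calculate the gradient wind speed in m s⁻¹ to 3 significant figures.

Coriolis parameter at 76°N:
f = 2Ω sin φ = 2 × 7.29×10⁻⁵ × sin 76° = 1.41×10⁻⁴ s⁻¹
Pressure gradient: |∂P/∂n| = 800 Pa / 478000 m = 1.67×10⁻³ Pa/m
Geostrophic speed: V_g = |∂P/∂n|/(fρ) = 1.67×10⁻³/(1.41×10⁻⁴ × 1.08) = 11.0 m/s
Around a low, centrifugal force acts outward with Coriolis, so pressure-gradient force balances both:
(1/ρ)|∂P/∂n| = fV + V²/R  →  V² + fR·V − fR·V_g = 0
With fR = 1.41×10⁻⁴ × 1394×10³ m = 197 m/s:
V = [−fR + √((fR)² + 4 fR V_g)]/2 = [−197 + √(197² + 4×197×11)]/2 = 10.4 m/s
Subgeostrophic (V < V_g = 11 m/s), as expected around a low.

10.4 m s⁻¹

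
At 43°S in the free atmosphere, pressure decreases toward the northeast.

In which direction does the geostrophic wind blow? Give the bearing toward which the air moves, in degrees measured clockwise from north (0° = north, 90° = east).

The pressure-gradient force points toward the northeast (bearing 045°).
Geostrophic balance: in the Southern Hemisphere the Coriolis force deflects motion to the left, so the geostrophic wind blows 90° to the left of the pressure-gradient force (low pressure on the right).
Rotating 045° by 90° counterclockwise gives 315° — the wind blows toward the northwest.

315°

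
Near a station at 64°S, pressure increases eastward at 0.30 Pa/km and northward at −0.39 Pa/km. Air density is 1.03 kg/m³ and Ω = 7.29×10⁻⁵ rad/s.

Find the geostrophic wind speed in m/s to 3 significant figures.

3.65 m/s

Coriolis parameter at 64°S:
f = 2Ω sin φ = 2 × 7.29×10⁻⁵ × sin 64° = 1.31×10⁻⁴ s⁻¹
In the Southern Hemisphere f is negative: f = −1.31×10⁻⁴ s⁻¹.
Component geostrophic relations (x east, y north):
u_g = −(1/(fρ)) ∂P/∂y,  v_g = (1/(fρ)) ∂P/∂x
u_g = −(−0.39×10⁻³)/(−1.31×10⁻⁴ × 1.03) = −2.89 m/s;  v_g = (0.30×10⁻³)/(−1.31×10⁻⁴ × 1.03) = −2.22 m/s
|V_g| = √(u_g² + v_g²) = 3.65 m/s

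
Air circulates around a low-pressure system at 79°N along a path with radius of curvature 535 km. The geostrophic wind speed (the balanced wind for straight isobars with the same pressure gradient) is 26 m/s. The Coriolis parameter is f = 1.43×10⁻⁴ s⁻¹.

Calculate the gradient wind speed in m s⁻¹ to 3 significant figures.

Around a low, centrifugal force acts outward with Coriolis, so pressure-gradient force balances both:
(1/ρ)|∂P/∂n| = fV + V²/R  →  V² + fR·V − fR·V_g = 0
With fR = 1.43×10⁻⁴ × 535×10³ m = 76.5 m/s:
V = [−fR + √((fR)² + 4 fR V_g)]/2 = [−76.5 + √(76.5² + 4×76.5×26)]/2 = 20.5 m/s
Subgeostrophic (V < V_g = 26 m/s), as expected around a low.

20.5 m s⁻¹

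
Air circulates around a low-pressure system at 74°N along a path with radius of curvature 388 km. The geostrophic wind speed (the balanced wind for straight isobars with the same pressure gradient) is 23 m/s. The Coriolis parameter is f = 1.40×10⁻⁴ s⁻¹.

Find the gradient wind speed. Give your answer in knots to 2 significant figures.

Around a low, centrifugal force acts outward with Coriolis, so pressure-gradient force balances both:
(1/ρ)|∂P/∂n| = fV + V²/R  →  V² + fR·V − fR·V_g = 0
With fR = 1.40×10⁻⁴ × 388×10³ m = 54.3 m/s:
V = [−fR + √((fR)² + 4 fR V_g)]/2 = [−54.3 + √(54.3² + 4×54.3×23)]/2 = 17.4 m/s
Subgeostrophic (V < V_g = 23 m/s), as expected around a low.
Converting: 17.4 m/s × 1.944 = 34 knots

34 knots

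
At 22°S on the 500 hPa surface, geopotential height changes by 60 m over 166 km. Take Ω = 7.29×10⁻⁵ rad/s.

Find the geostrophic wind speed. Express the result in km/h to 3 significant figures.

Coriolis parameter at 22°S:
f = 2Ω sin φ = 2 × 7.29×10⁻⁵ × sin 22° = 5.46×10⁻⁵ s⁻¹
Height gradient: |∂Z/∂n| = 60 m / 166000 m = 3.61×10⁻⁴
On a pressure surface, geostrophic balance gives V_g = (g/f)|∂Z/∂n|:
V_g = 9.81 × 3.61×10⁻⁴ / 5.46×10⁻⁵ = 64.9 m/s
Converting: 64.9 m/s × 3.6 = 234 km/h

234 km/h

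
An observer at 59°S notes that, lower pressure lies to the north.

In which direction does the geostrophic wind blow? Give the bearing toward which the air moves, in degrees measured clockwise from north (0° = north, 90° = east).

270°

The pressure-gradient force points toward the north (bearing 000°).
Geostrophic balance: in the Southern Hemisphere the Coriolis force deflects motion to the left, so the geostrophic wind blows 90° to the left of the pressure-gradient force (low pressure on the right).
Rotating 000° by 90° counterclockwise gives 270° — the wind blows toward the west.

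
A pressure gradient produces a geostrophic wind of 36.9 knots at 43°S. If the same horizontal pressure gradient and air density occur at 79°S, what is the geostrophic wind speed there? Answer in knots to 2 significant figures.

26 knots

With the same pressure gradient and density, V_g ∝ 1/f ∝ 1/sin φ.
V₂ = V₁ · sin φ₁ / sin φ₂ = 36.9 × sin 43° / sin 79°
V₂ = 36.9 × 0.6820/0.9816 = 26 knots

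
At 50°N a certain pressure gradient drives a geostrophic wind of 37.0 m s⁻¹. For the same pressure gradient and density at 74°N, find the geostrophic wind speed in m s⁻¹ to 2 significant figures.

With the same pressure gradient and density, V_g ∝ 1/f ∝ 1/sin φ.
V₂ = V₁ · sin φ₁ / sin φ₂ = 37.0 × sin 50° / sin 74°
V₂ = 37.0 × 0.7660/0.9613 = 29 m s⁻¹

29 m s⁻¹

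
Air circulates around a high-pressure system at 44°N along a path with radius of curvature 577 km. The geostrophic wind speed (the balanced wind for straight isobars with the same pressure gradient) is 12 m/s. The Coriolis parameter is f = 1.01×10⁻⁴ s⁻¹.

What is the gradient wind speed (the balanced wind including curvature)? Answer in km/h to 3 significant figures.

60.8 km/h

Around a high, pressure-gradient force acts outward with centrifugal, so Coriolis balances both:
fV = (1/ρ)|∂P/∂n| + V²/R  →  V² − fR·V + fR·V_g = 0
With fR = 1.01×10⁻⁴ × 577×10³ m = 58.3 m/s:
V = [fR − √((fR)² − 4 fR V_g)]/2 = [58.3 − √(58.3² − 4×58.3×12)]/2 = 16.9 m/s
Supergeostrophic (V > V_g = 12 m/s), as expected around a high.
Converting: 16.9 m/s × 3.6 = 60.8 km/h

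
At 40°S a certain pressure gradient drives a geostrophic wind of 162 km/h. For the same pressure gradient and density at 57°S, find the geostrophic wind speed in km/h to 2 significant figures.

120 km/h

With the same pressure gradient and density, V_g ∝ 1/f ∝ 1/sin φ.
V₂ = V₁ · sin φ₁ / sin φ₂ = 162 × sin 40° / sin 57°
V₂ = 162 × 0.6428/0.8387 = 120 km/h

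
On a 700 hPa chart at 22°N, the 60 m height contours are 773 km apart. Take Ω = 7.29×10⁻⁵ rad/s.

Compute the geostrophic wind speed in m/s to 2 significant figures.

Coriolis parameter at 22°N:
f = 2Ω sin φ = 2 × 7.29×10⁻⁵ × sin 22° = 5.46×10⁻⁵ s⁻¹
Height gradient: |∂Z/∂n| = 60 m / 773000 m = 7.76×10⁻⁵
On a pressure surface, geostrophic balance gives V_g = (g/f)|∂Z/∂n|:
V_g = 9.81 × 7.76×10⁻⁵ / 5.46×10⁻⁵ = 13.9 m/s

14 m/s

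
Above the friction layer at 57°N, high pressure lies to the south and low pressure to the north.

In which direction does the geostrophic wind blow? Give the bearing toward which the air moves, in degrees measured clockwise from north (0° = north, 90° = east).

090°

The pressure-gradient force points toward the north (bearing 000°).
Geostrophic balance: in the Northern Hemisphere the Coriolis force deflects motion to the right, so the geostrophic wind blows 90° to the right of the pressure-gradient force (low pressure on the left).
Rotating 000° by 90° clockwise gives 090° — the wind blows toward the east.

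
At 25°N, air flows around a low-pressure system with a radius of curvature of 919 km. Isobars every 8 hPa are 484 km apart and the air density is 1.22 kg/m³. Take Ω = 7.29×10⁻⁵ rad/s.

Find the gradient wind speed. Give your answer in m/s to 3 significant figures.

Coriolis parameter at 25°N:
f = 2Ω sin φ = 2 × 7.29×10⁻⁵ × sin 25° = 6.16×10⁻⁵ s⁻¹
Pressure gradient: |∂P/∂n| = 800 Pa / 484000 m = 1.65×10⁻³ Pa/m
Geostrophic speed: V_g = |∂P/∂n|/(fρ) = 1.65×10⁻³/(6.16×10⁻⁵ × 1.22) = 22.0 m/s
Around a low, centrifugal force acts outward with Coriolis, so pressure-gradient force balances both:
(1/ρ)|∂P/∂n| = fV + V²/R  →  V² + fR·V − fR·V_g = 0
With fR = 6.16×10⁻⁵ × 919×10³ m = 56.6 m/s:
V = [−fR + √((fR)² + 4 fR V_g)]/2 = [−56.6 + √(56.6² + 4×56.6×22)]/2 = 16.9 m/s
Subgeostrophic (V < V_g = 22 m/s), as expected around a low.

16.9 m/s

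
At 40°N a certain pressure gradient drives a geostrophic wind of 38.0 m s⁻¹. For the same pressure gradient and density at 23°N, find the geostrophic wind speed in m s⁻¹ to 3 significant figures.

With the same pressure gradient and density, V_g ∝ 1/f ∝ 1/sin φ.
V₂ = V₁ · sin φ₁ / sin φ₂ = 38.0 × sin 40° / sin 23°
V₂ = 38.0 × 0.6428/0.3907 = 62.5 m s⁻¹

62.5 m s⁻¹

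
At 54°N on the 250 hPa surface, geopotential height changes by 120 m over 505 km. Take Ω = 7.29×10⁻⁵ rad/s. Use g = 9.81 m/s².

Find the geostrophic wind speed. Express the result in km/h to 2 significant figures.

71 km/h

Coriolis parameter at 54°N:
f = 2Ω sin φ = 2 × 7.29×10⁻⁵ × sin 54° = 1.18×10⁻⁴ s⁻¹
Height gradient: |∂Z/∂n| = 120 m / 505000 m = 2.38×10⁻⁴
On a pressure surface, geostrophic balance gives V_g = (g/f)|∂Z/∂n|:
V_g = 9.81 × 2.38×10⁻⁴ / 1.18×10⁻⁴ = 19.8 m/s
Converting: 19.8 m/s × 3.6 = 71 km/h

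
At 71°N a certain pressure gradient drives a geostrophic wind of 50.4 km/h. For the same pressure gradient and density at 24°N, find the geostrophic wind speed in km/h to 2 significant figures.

With the same pressure gradient and density, V_g ∝ 1/f ∝ 1/sin φ.
V₂ = V₁ · sin φ₁ / sin φ₂ = 50.4 × sin 71° / sin 24°
V₂ = 50.4 × 0.9455/0.4067 = 120 km/h

120 km/h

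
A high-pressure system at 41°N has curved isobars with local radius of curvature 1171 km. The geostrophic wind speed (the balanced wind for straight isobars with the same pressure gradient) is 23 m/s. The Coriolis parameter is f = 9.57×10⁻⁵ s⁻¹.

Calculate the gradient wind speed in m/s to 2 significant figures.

Around a high, pressure-gradient force acts outward with centrifugal, so Coriolis balances both:
fV = (1/ρ)|∂P/∂n| + V²/R  →  V² − fR·V + fR·V_g = 0
With fR = 9.57×10⁻⁵ × 1171×10³ m = 112 m/s:
V = [fR − √((fR)² − 4 fR V_g)]/2 = [112 − √(112² − 4×112×23)]/2 = 32.3 m/s
Supergeostrophic (V > V_g = 23 m/s), as expected around a high.

32 m/s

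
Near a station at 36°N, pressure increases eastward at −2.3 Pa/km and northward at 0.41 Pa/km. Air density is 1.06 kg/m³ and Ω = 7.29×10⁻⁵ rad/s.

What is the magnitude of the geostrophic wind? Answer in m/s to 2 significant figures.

26 m/s

Coriolis parameter at 36°N:
f = 2Ω sin φ = 2 × 7.29×10⁻⁵ × sin 36° = 8.57×10⁻⁵ s⁻¹
Component geostrophic relations (x east, y north):
u_g = −(1/(fρ)) ∂P/∂y,  v_g = (1/(fρ)) ∂P/∂x
u_g = −(0.41×10⁻³)/(8.57×10⁻⁵ × 1.06) = −4.51 m/s;  v_g = (−2.3×10⁻³)/(8.57×10⁻⁵ × 1.06) = −25.3 m/s
|V_g| = √(u_g² + v_g²) = 25.7 m/s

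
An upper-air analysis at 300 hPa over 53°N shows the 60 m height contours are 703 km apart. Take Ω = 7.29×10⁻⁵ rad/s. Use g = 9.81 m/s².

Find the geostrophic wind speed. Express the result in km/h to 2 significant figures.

Coriolis parameter at 53°N:
f = 2Ω sin φ = 2 × 7.29×10⁻⁵ × sin 53° = 1.16×10⁻⁴ s⁻¹
Height gradient: |∂Z/∂n| = 60 m / 703000 m = 8.53×10⁻⁵
On a pressure surface, geostrophic balance gives V_g = (g/f)|∂Z/∂n|:
V_g = 9.81 × 8.53×10⁻⁵ / 1.16×10⁻⁴ = 7.19 m/s
Converting: 7.19 m/s × 3.6 = 26 km/h

26 km/h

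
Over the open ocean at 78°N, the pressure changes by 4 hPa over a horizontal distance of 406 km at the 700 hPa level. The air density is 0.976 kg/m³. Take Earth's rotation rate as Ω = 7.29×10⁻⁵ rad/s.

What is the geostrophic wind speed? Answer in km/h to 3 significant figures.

25.5 km/h

Coriolis parameter at 78°N:
f = 2Ω sin φ = 2 × 7.29×10⁻⁵ × sin 78° = 1.43×10⁻⁴ s⁻¹
Pressure gradient: |∂P/∂n| = 400 Pa / 406000 m = 9.85×10⁻⁴ Pa/m
Geostrophic balance (pressure-gradient force = Coriolis force):
V_g = (1/(fρ)) |∂P/∂n| = 9.85×10⁻⁴ / (1.43×10⁻⁴ × 0.976) = 7.08 m/s
Converting: 7.08 m/s × 3.6 = 25.5 km/h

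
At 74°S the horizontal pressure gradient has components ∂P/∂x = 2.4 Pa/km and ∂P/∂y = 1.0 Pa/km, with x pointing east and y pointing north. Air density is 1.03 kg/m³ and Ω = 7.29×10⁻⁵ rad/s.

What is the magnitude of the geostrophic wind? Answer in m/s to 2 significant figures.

18 m/s

Coriolis parameter at 74°S:
f = 2Ω sin φ = 2 × 7.29×10⁻⁵ × sin 74° = 1.40×10⁻⁴ s⁻¹
In the Southern Hemisphere f is negative: f = −1.40×10⁻⁴ s⁻¹.
Component geostrophic relations (x east, y north):
u_g = −(1/(fρ)) ∂P/∂y,  v_g = (1/(fρ)) ∂P/∂x
u_g = −(1.0×10⁻³)/(−1.40×10⁻⁴ × 1.03) = 6.93 m/s;  v_g = (2.4×10⁻³)/(−1.40×10⁻⁴ × 1.03) = −16.6 m/s
|V_g| = √(u_g² + v_g²) = 18.0 m/s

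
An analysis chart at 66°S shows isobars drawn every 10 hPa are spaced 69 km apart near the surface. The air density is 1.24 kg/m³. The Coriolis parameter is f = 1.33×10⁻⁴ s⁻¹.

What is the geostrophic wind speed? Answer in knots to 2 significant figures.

Pressure gradient: |∂P/∂n| = 1000 Pa / 69000 m = 1.45×10⁻² Pa/m
Geostrophic balance (pressure-gradient force = Coriolis force):
V_g = (1/(fρ)) |∂P/∂n| = 1.45×10⁻² / (1.33×10⁻⁴ × 1.24) = 87.9 m/s
Converting: 87.9 m/s × 1.944 = 170 knots

170 knots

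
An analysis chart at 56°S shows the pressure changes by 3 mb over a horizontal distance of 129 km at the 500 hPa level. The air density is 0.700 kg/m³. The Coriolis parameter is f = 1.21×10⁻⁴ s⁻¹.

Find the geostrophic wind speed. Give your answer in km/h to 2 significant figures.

Pressure gradient: |∂P/∂n| = 300 Pa / 129000 m = 2.33×10⁻³ Pa/m
Geostrophic balance (pressure-gradient force = Coriolis force):
V_g = (1/(fρ)) |∂P/∂n| = 2.33×10⁻³ / (1.21×10⁻⁴ × 0.700) = 27.5 m/s
Converting: 27.5 m/s × 3.6 = 99 km/h

99 km/h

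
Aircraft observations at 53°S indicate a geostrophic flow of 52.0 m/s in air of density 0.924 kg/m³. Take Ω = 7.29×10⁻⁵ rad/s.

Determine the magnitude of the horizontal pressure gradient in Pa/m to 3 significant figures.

Coriolis parameter at 53°S:
f = 2Ω sin φ = 2 × 7.29×10⁻⁵ × sin 53° = 1.16×10⁻⁴ s⁻¹
Geostrophic balance rearranged: |∂P/∂n| = f ρ V_g
|∂P/∂n| = 1.16×10⁻⁴ × 0.924 × 52.0 = 5.59×10⁻³ Pa/m

5.59×10⁻³ Pa/m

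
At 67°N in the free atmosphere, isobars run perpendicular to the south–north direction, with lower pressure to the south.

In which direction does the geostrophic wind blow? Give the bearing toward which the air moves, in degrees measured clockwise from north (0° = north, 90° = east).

270°

The pressure-gradient force points toward the south (bearing 180°).
Geostrophic balance: in the Northern Hemisphere the Coriolis force deflects motion to the right, so the geostrophic wind blows 90° to the right of the pressure-gradient force (low pressure on the left).
Rotating 180° by 90° clockwise gives 270° — the wind blows toward the west.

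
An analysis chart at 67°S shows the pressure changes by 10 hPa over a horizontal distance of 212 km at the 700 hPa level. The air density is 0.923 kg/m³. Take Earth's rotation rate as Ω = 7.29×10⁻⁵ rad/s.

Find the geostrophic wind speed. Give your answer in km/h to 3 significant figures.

Coriolis parameter at 67°S:
f = 2Ω sin φ = 2 × 7.29×10⁻⁵ × sin 67° = 1.34×10⁻⁴ s⁻¹
Pressure gradient: |∂P/∂n| = 1000 Pa / 212000 m = 4.72×10⁻³ Pa/m
Geostrophic balance (pressure-gradient force = Coriolis force):
V_g = (1/(fρ)) |∂P/∂n| = 4.72×10⁻³ / (1.34×10⁻⁴ × 0.923) = 38.1 m/s
Converting: 38.1 m/s × 3.6 = 137 km/h

137 km/h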